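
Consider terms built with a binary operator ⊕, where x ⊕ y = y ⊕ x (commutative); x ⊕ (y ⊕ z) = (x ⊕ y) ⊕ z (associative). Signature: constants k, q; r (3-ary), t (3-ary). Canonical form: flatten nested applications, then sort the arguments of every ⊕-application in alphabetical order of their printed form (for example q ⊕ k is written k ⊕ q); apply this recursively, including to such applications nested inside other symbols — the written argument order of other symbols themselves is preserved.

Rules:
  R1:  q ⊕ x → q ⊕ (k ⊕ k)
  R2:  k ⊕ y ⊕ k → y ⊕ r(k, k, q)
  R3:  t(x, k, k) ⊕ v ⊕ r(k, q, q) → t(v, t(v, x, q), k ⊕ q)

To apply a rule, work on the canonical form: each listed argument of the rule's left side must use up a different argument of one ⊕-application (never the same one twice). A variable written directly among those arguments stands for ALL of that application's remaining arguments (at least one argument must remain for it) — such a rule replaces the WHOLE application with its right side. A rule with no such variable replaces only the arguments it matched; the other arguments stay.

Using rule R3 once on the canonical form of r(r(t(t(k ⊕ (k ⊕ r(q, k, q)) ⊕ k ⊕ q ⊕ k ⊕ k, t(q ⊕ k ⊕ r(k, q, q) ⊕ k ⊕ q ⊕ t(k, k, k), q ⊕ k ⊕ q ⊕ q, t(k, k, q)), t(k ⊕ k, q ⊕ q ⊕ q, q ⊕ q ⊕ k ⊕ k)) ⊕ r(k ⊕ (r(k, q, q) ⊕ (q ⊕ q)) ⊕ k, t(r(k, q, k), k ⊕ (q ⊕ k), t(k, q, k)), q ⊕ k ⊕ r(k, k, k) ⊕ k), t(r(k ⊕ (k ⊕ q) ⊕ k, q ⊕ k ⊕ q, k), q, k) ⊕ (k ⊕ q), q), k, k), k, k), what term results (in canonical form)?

Canonical form:  r(r(t(r(k ⊕ k ⊕ q ⊕ q ⊕ r(k, q, q), t(r(k, q, k), k ⊕ k ⊕ q, t(k, q, k)), k ⊕ k ⊕ q ⊕ r(k, k, k)) ⊕ t(k ⊕ k ⊕ k ⊕ k ⊕ k ⊕ q ⊕ r(q, k, q), t(k ⊕ k ⊕ q ⊕ q ⊕ r(k, q, q) ⊕ t(k, k, k), k ⊕ q ⊕ q ⊕ q, t(k, k, q)), t(k ⊕ k, q ⊕ q ⊕ q, k ⊕ k ⊕ q ⊕ q)), k ⊕ q ⊕ t(r(k ⊕ k ⊕ k ⊕ q, k ⊕ q ⊕ q, k), q, k), q), k, k), k, k)
R3 matches:  uses r(k, q, q), t(k, k, k);  v := k ⊕ k ⊕ q ⊕ q, x := k
Every leftover argument binds to the variable; the entire application is replaced.
Giving:  r(r(t(r(k ⊕ k ⊕ q ⊕ q ⊕ r(k, q, q), t(r(k, q, k), k ⊕ k ⊕ q, t(k, q, k)), k ⊕ k ⊕ q ⊕ r(k, k, k)) ⊕ t(k ⊕ k ⊕ k ⊕ k ⊕ k ⊕ q ⊕ r(q, k, q), t(t(k ⊕ k ⊕ q ⊕ q, t(k ⊕ k ⊕ q ⊕ q, k, q), k ⊕ q), k ⊕ q ⊕ q ⊕ q, t(k, k, q)), t(k ⊕ k, q ⊕ q ⊕ q, k ⊕ k ⊕ q ⊕ q)), k ⊕ q ⊕ t(r(k ⊕ k ⊕ k ⊕ q, k ⊕ q ⊕ q, k), q, k), q), k, k), k, k)

Answer: r(r(t(r(k ⊕ k ⊕ q ⊕ q ⊕ r(k, q, q), t(r(k, q, k), k ⊕ k ⊕ q, t(k, q, k)), k ⊕ k ⊕ q ⊕ r(k, k, k)) ⊕ t(k ⊕ k ⊕ k ⊕ k ⊕ k ⊕ q ⊕ r(q, k, q), t(t(k ⊕ k ⊕ q ⊕ q, t(k ⊕ k ⊕ q ⊕ q, k, q), k ⊕ q), k ⊕ q ⊕ q ⊕ q, t(k, k, q)), t(k ⊕ k, q ⊕ q ⊕ q, k ⊕ k ⊕ q ⊕ q)), k ⊕ q ⊕ t(r(k ⊕ k ⊕ k ⊕ q, k ⊕ q ⊕ q, k), q, k), q), k, k), k, k)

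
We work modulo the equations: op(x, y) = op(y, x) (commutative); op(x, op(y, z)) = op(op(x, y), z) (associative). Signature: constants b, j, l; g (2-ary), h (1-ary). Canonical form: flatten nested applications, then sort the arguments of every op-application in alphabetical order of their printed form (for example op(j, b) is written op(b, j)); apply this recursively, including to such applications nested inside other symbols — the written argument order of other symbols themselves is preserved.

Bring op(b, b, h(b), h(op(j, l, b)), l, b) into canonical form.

Answer: op(b, b, b, h(b), h(op(b, j, l)), l)

Derivation:
Canonicalize subterm:  h(op(j, l, b))  →  h(op(b, j, l))
Sort:  op(b, b, b, h(b), h(op(b, j, l)), l)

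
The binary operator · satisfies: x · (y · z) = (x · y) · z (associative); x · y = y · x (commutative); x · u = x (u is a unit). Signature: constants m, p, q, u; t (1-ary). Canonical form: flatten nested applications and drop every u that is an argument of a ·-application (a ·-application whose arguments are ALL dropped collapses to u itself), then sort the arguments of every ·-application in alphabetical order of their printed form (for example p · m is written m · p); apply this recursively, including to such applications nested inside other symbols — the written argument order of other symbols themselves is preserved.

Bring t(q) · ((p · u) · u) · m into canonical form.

Answer: m · p · t(q)

Derivation:
Un-nest:  t(q) · p · u · u · m
Drop the unit:  drop u (×2)
Order the arguments:  m · p · t(q)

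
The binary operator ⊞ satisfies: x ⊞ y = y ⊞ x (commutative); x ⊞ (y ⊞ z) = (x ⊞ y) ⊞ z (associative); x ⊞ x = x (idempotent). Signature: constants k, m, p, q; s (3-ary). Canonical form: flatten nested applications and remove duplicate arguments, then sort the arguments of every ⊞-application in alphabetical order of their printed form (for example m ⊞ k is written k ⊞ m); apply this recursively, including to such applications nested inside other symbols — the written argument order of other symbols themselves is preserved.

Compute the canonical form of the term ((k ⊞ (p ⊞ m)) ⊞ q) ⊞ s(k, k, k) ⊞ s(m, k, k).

Un-nest:  k ⊞ p ⊞ m ⊞ q ⊞ s(k, k, k) ⊞ s(m, k, k)
Sort:  k ⊞ m ⊞ p ⊞ q ⊞ s(k, k, k) ⊞ s(m, k, k)

Answer: k ⊞ m ⊞ p ⊞ q ⊞ s(k, k, k) ⊞ s(m, k, k)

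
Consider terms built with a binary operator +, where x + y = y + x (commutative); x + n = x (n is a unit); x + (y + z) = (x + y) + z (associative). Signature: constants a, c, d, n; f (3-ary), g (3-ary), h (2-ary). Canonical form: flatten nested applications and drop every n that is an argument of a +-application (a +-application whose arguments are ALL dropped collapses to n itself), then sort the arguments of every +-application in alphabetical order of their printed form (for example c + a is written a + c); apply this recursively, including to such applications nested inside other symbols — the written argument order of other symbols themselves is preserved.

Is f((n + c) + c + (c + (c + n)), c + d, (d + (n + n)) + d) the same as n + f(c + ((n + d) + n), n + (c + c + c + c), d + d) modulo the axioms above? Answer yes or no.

Answer: no — f(c + c + c + c, c + d, d + d) vs f(c + d, c + c + c + c, d + d)

Derivation:
Left:  f((n + c) + c + (c + (c + n)), c + d, (d + (n + n)) + d)
  Work inside:  (n + c) + c + (c + (c + n))
  Un-nest:  n + c + c + c + c + n
  Unit:  drop n (×2)
  Sort:  c + c + c + c
  Reassemble:  f(c + c + c + c, c + d, d + d)
Right:  n + f(c + ((n + d) + n), n + (c + c + c + c), d + d)
  Canonicalize subterm:  f(c + ((n + d) + n), n + (c + c + c + c), d + d)  →  f(c + d, c + c + c + c, d + d)
  Unit:  drop n
  Sort:  f(c + d, c + c + c + c, d + d)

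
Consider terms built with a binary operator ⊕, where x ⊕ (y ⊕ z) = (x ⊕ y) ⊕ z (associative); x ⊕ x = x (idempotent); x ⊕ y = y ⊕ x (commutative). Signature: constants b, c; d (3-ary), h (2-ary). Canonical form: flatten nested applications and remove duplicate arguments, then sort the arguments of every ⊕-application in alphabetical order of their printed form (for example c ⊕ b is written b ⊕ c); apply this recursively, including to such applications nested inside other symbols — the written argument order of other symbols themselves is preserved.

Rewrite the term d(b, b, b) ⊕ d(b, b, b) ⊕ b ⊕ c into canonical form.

Idempotence:  drop duplicate d(b, b, b)
Sort:  b ⊕ c ⊕ d(b, b, b)

Answer: b ⊕ c ⊕ d(b, b, b)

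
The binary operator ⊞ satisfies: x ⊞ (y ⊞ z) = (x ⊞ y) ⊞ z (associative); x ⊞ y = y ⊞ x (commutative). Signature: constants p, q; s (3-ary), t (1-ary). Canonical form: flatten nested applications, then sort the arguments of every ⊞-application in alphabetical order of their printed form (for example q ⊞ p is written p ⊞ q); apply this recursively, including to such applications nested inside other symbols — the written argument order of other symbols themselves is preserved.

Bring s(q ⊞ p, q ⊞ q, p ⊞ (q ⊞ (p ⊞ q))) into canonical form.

Work inside:  p ⊞ (q ⊞ (p ⊞ q))
Un-nest:  p ⊞ q ⊞ p ⊞ q
Sort:  p ⊞ p ⊞ q ⊞ q
Reassemble:  s(p ⊞ q, q ⊞ q, p ⊞ p ⊞ q ⊞ q)

Answer: s(p ⊞ q, q ⊞ q, p ⊞ p ⊞ q ⊞ q)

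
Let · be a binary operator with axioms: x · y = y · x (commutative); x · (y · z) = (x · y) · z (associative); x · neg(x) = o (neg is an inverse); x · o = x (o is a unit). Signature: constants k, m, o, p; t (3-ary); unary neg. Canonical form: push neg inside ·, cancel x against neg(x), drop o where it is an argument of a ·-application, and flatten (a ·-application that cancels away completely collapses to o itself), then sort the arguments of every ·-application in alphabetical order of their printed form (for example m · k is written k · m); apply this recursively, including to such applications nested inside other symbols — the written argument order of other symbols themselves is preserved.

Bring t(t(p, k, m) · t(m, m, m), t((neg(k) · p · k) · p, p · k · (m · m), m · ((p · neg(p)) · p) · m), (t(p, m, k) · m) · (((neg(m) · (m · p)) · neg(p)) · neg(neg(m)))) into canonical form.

Focus inside:  (t(p, m, k) · m) · (((neg(m) · (m · p)) · neg(p)) · neg(neg(m)))
Push neg inside:  distribute neg over · and collapse double neg
Inverses cancel:  p cancels
Collect:  t(p, m, k) · m · m
Sort arguments:  m · m · t(p, m, k)
Rebuild:  t(t(m, m, m) · t(p, k, m), t(p · p, k · m · m · p, m · m · p), m · m · t(p, m, k))

Answer: t(t(m, m, m) · t(p, k, m), t(p · p, k · m · m · p, m · m · p), m · m · t(p, m, k))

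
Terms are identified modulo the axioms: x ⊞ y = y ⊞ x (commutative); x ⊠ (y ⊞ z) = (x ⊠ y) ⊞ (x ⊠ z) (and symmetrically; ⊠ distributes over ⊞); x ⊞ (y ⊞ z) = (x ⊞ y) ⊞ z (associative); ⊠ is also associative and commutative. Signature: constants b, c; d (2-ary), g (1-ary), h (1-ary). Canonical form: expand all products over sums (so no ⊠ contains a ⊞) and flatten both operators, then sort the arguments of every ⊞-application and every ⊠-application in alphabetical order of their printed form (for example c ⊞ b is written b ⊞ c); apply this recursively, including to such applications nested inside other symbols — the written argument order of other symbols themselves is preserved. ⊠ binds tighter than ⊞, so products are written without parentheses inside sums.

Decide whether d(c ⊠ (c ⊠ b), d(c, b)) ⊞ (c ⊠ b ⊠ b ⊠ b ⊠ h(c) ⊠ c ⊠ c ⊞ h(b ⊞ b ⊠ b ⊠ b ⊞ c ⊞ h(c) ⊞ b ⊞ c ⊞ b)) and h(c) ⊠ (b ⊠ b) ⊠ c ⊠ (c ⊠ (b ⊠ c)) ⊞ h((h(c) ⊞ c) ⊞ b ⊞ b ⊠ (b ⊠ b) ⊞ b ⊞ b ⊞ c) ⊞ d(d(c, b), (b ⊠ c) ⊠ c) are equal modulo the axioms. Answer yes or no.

Left:  d(c ⊠ (c ⊠ b), d(c, b)) ⊞ (c ⊠ b ⊠ b ⊠ b ⊠ h(c) ⊠ c ⊠ c ⊞ h(b ⊞ b ⊠ b ⊠ b ⊞ c ⊞ h(c) ⊞ b ⊞ c ⊞ b))
  Un-nest:  d(b ⊠ c ⊠ c, d(c, b)) ⊞ b ⊠ b ⊠ b ⊠ c ⊠ c ⊠ c ⊠ h(c) ⊞ h(b ⊞ b ⊞ b ⊞ b ⊠ b ⊠ b ⊞ c ⊞ c ⊞ h(c))
  Order the arguments:  b ⊠ b ⊠ b ⊠ c ⊠ c ⊠ c ⊠ h(c) ⊞ d(b ⊠ c ⊠ c, d(c, b)) ⊞ h(b ⊞ b ⊞ b ⊞ b ⊠ b ⊠ b ⊞ c ⊞ c ⊞ h(c))
Right:  h(c) ⊠ (b ⊠ b) ⊠ c ⊠ (c ⊠ (b ⊠ c)) ⊞ h((h(c) ⊞ c) ⊞ b ⊞ b ⊠ (b ⊠ b) ⊞ b ⊞ b ⊞ c) ⊞ d(d(c, b), (b ⊠ c) ⊠ c)
  Merge nested applications:  b ⊠ b ⊠ b ⊠ c ⊠ c ⊠ c ⊠ h(c) ⊞ h(b ⊞ b ⊞ b ⊞ b ⊠ b ⊠ b ⊞ c ⊞ c ⊞ h(c)) ⊞ d(d(c, b), b ⊠ c ⊠ c)
  Order the arguments:  b ⊠ b ⊠ b ⊠ c ⊠ c ⊠ c ⊠ h(c) ⊞ d(d(c, b), b ⊠ c ⊠ c) ⊞ h(b ⊞ b ⊞ b ⊞ b ⊠ b ⊠ b ⊞ c ⊞ c ⊞ h(c))

Answer: no — b ⊠ b ⊠ b ⊠ c ⊠ c ⊠ c ⊠ h(c) ⊞ d(b ⊠ c ⊠ c, d(c, b)) ⊞ h(b ⊞ b ⊞ b ⊞ b ⊠ b ⊠ b ⊞ c ⊞ c ⊞ h(c)) vs b ⊠ b ⊠ b ⊠ c ⊠ c ⊠ c ⊠ h(c) ⊞ d(d(c, b), b ⊠ c ⊠ c) ⊞ h(b ⊞ b ⊞ b ⊞ b ⊠ b ⊠ b ⊞ c ⊞ c ⊞ h(c))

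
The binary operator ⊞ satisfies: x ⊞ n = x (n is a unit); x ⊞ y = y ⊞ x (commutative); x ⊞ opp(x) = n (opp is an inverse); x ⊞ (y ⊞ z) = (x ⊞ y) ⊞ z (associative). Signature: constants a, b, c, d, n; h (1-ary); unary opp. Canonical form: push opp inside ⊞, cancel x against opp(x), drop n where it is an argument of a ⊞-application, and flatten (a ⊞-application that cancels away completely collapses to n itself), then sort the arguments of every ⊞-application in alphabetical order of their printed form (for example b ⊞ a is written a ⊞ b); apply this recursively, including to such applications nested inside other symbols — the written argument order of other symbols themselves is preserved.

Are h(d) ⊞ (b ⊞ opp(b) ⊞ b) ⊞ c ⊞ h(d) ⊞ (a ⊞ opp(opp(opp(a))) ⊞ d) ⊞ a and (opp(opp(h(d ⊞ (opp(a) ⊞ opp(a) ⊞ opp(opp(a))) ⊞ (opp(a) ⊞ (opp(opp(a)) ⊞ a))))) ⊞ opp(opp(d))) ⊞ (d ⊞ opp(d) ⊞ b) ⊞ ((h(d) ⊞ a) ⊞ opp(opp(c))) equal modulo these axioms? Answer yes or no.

Left:  h(d) ⊞ (b ⊞ opp(b) ⊞ b) ⊞ c ⊞ h(d) ⊞ (a ⊞ opp(opp(opp(a))) ⊞ d) ⊞ a
  Push opp inside:  distribute opp over ⊞ and collapse double opp
  Collect terms:  h(d) ⊞ h(d) ⊞ b ⊞ c ⊞ a ⊞ d
  Sort arguments:  a ⊞ b ⊞ c ⊞ d ⊞ h(d) ⊞ h(d)
Right:  (opp(opp(h(d ⊞ (opp(a) ⊞ opp(a) ⊞ opp(opp(a))) ⊞ (opp(a) ⊞ (opp(opp(a)) ⊞ a))))) ⊞ opp(opp(d))) ⊞ (d ⊞ opp(d) ⊞ b) ⊞ ((h(d) ⊞ a) ⊞ opp(opp(c)))
  Push opp inside:  distribute opp over ⊞ and collapse double opp
  Collect:  h(d) ⊞ h(d) ⊞ d ⊞ b ⊞ a ⊞ c
  Sort:  a ⊞ b ⊞ c ⊞ d ⊞ h(d) ⊞ h(d)

Answer: yes — both canonical forms are a ⊞ b ⊞ c ⊞ d ⊞ h(d) ⊞ h(d)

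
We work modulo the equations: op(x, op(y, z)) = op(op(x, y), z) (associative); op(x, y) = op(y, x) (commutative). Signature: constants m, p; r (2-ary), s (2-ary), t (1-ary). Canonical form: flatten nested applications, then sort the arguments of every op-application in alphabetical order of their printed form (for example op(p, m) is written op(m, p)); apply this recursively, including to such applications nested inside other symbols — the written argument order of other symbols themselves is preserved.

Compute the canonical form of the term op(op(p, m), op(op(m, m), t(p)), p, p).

Merge nested applications:  op(p, m, m, m, t(p), p, p)
Order the arguments:  op(m, m, m, p, p, p, t(p))

Answer: op(m, m, m, p, p, p, t(p))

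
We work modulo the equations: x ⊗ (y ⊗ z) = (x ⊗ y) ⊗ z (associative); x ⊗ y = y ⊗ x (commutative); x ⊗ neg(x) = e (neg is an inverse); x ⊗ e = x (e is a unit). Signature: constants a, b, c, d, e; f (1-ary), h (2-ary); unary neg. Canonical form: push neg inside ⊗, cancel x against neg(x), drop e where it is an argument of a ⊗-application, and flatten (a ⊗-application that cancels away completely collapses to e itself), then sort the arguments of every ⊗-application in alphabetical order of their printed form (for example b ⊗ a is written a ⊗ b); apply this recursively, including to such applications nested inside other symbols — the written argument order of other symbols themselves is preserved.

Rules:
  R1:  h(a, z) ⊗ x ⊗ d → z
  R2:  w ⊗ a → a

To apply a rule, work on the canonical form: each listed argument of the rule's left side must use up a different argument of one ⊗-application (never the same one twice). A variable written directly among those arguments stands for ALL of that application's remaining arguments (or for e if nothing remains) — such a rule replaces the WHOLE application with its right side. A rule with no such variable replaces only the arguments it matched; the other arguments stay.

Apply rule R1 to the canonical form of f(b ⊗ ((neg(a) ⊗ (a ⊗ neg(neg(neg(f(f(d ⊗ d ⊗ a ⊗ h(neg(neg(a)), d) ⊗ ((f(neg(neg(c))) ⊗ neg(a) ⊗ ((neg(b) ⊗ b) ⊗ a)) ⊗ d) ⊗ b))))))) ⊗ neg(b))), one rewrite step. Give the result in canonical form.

Answer: f(neg(f(f(d))))

Derivation:
Canonical form:  f(neg(f(f(a ⊗ b ⊗ d ⊗ d ⊗ d ⊗ f(c) ⊗ h(a, d)))))
Apply R1:  consuming d, h(a, d);  x := a ⊗ b ⊗ d ⊗ d ⊗ f(c), z := d
The variable takes the whole remainder — replace the entire application.
New term:  f(neg(f(f(d))))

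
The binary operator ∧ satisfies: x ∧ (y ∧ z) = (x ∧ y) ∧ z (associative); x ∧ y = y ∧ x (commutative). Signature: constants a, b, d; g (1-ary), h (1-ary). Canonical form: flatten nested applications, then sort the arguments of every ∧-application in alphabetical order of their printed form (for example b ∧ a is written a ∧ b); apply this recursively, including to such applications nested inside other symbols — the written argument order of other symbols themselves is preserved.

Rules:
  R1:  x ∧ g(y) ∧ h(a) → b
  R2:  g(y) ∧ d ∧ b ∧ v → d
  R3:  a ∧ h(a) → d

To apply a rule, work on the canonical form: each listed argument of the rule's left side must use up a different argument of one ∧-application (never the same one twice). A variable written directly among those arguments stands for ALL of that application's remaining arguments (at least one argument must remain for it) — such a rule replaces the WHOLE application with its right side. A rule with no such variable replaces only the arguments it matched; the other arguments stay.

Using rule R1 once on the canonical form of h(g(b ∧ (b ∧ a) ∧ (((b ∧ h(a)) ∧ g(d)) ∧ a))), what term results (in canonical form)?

Answer: h(g(b))

Derivation:
Canonical form:  h(g(a ∧ a ∧ b ∧ b ∧ b ∧ g(d) ∧ h(a)))
Apply R1:  consuming g(d), h(a);  x := a ∧ a ∧ b ∧ b ∧ b, y := d
The extension variable absorbs all remaining arguments, so the whole application is rewritten.
Giving:  h(g(b))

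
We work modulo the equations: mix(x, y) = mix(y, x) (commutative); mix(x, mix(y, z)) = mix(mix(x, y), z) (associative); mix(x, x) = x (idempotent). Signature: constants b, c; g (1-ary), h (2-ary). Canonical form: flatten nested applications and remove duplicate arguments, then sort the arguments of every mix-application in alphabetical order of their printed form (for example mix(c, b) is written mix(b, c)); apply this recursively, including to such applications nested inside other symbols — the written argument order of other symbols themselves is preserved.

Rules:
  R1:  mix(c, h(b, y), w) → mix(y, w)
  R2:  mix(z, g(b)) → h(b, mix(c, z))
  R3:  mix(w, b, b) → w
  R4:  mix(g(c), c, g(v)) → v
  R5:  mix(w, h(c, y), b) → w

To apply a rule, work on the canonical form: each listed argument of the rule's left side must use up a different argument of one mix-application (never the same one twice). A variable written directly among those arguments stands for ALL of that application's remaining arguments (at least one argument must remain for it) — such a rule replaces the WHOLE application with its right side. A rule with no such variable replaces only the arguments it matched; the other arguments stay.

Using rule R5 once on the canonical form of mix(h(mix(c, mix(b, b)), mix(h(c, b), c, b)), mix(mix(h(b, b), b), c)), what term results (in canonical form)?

Canonical form:  mix(b, c, h(b, b), h(mix(b, c), mix(b, c, h(c, b))))
R5 matches:  uses b, h(c, b);  w := c, y := b
Every leftover argument binds to the variable; the entire application is replaced.
New term:  mix(b, c, h(b, b), h(mix(b, c), c))

Answer: mix(b, c, h(b, b), h(mix(b, c), c))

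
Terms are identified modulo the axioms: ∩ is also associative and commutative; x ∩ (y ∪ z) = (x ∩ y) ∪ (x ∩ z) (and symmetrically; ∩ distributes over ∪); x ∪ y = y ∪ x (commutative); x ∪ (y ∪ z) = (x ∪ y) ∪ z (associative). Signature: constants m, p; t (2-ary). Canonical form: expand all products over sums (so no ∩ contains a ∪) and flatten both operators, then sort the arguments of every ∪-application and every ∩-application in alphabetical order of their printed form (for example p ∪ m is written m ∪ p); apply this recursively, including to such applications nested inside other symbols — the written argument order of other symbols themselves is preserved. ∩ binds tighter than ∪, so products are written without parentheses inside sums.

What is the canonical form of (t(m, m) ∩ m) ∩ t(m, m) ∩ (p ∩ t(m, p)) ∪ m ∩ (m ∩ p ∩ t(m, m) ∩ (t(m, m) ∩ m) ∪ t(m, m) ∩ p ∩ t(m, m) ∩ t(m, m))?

Answer: m ∩ m ∩ m ∩ p ∩ t(m, m) ∩ t(m, m) ∪ m ∩ p ∩ t(m, m) ∩ t(m, m) ∩ t(m, m) ∪ m ∩ p ∩ t(m, m) ∩ t(m, m) ∩ t(m, p)

Derivation:
Distribute:  m ∩ p ∩ t(m, m) ∩ t(m, m) ∩ t(m, p) ∪ m ∩ m ∩ m ∩ p ∩ t(m, m) ∩ t(m, m) ∪ m ∩ p ∩ t(m, m) ∩ t(m, m) ∩ t(m, m)
Sort:  m ∩ m ∩ m ∩ p ∩ t(m, m) ∩ t(m, m) ∪ m ∩ p ∩ t(m, m) ∩ t(m, m) ∩ t(m, m) ∪ m ∩ p ∩ t(m, m) ∩ t(m, m) ∩ t(m, p)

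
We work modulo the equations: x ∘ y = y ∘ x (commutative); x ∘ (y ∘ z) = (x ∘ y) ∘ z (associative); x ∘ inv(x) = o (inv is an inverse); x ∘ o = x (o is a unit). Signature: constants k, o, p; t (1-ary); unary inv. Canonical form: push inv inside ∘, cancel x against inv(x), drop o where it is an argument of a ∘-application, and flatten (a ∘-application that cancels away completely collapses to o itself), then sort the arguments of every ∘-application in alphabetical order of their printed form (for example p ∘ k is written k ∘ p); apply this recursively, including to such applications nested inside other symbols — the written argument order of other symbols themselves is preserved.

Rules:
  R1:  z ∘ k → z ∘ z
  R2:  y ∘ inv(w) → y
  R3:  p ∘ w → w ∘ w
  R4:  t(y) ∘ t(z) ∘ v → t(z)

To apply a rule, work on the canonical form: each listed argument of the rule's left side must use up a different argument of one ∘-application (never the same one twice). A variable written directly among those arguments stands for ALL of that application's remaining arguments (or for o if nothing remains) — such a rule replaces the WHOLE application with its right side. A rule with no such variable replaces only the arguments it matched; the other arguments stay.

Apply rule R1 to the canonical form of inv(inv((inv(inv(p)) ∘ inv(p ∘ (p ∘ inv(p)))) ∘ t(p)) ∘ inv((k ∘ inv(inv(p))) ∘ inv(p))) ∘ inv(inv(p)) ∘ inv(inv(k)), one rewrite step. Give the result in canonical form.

Answer: k ∘ k ∘ p ∘ p ∘ t(p) ∘ t(p)

Derivation:
Canonical form:  k ∘ k ∘ p ∘ t(p)
R1 matches:  uses k;  z := k ∘ p ∘ t(p)
The variable takes the whole remainder — replace the entire application.
Result:  k ∘ k ∘ p ∘ p ∘ t(p) ∘ t(p)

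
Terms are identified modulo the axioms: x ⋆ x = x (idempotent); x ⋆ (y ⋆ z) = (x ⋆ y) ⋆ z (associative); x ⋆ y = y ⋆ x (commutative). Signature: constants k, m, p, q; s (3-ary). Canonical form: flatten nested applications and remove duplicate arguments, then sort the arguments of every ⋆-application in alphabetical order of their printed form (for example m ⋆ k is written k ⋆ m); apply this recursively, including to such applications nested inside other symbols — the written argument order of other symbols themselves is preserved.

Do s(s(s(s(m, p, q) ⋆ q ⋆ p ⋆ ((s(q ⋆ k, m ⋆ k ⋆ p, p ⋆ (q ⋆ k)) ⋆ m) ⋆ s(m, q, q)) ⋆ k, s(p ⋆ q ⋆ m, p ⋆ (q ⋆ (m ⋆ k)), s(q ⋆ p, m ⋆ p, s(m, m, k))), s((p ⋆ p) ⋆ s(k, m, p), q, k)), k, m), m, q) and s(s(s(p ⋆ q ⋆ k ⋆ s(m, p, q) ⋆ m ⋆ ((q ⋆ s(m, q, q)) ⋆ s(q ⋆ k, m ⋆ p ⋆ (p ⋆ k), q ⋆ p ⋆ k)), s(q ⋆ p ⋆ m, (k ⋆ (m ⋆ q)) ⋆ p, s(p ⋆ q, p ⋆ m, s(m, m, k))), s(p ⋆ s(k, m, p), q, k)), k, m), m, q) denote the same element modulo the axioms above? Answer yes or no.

Left:  s(s(s(s(m, p, q) ⋆ q ⋆ p ⋆ ((s(q ⋆ k, m ⋆ k ⋆ p, p ⋆ (q ⋆ k)) ⋆ m) ⋆ s(m, q, q)) ⋆ k, s(p ⋆ q ⋆ m, p ⋆ (q ⋆ (m ⋆ k)), s(q ⋆ p, m ⋆ p, s(m, m, k))), s((p ⋆ p) ⋆ s(k, m, p), q, k)), k, m), m, q)
  Focus inside:  s(m, p, q) ⋆ q ⋆ p ⋆ ((s(q ⋆ k, m ⋆ k ⋆ p, p ⋆ (q ⋆ k)) ⋆ m) ⋆ s(m, q, q)) ⋆ k
  Merge nested applications:  s(m, p, q) ⋆ q ⋆ p ⋆ s(q ⋆ k, m ⋆ k ⋆ p, p ⋆ (q ⋆ k)) ⋆ m ⋆ s(m, q, q) ⋆ k
  Inside:  s(q ⋆ k, m ⋆ k ⋆ p, p ⋆ (q ⋆ k))  →  s(k ⋆ q, k ⋆ m ⋆ p, k ⋆ p ⋆ q)
  Sort arguments:  k ⋆ m ⋆ p ⋆ q ⋆ s(k ⋆ q, k ⋆ m ⋆ p, k ⋆ p ⋆ q) ⋆ s(m, p, q) ⋆ s(m, q, q)
  Rebuild:  s(s(s(k ⋆ m ⋆ p ⋆ q ⋆ s(k ⋆ q, k ⋆ m ⋆ p, k ⋆ p ⋆ q) ⋆ s(m, p, q) ⋆ s(m, q, q), s(m ⋆ p ⋆ q, k ⋆ m ⋆ p ⋆ q, s(p ⋆ q, m ⋆ p, s(m, m, k))), s(p ⋆ s(k, m, p), q, k)), k, m), m, q)
Right:  s(s(s(p ⋆ q ⋆ k ⋆ s(m, p, q) ⋆ m ⋆ ((q ⋆ s(m, q, q)) ⋆ s(q ⋆ k, m ⋆ p ⋆ (p ⋆ k), q ⋆ p ⋆ k)), s(q ⋆ p ⋆ m, (k ⋆ (m ⋆ q)) ⋆ p, s(p ⋆ q, p ⋆ m, s(m, m, k))), s(p ⋆ s(k, m, p), q, k)), k, m), m, q)
  Work inside:  p ⋆ q ⋆ k ⋆ s(m, p, q) ⋆ m ⋆ ((q ⋆ s(m, q, q)) ⋆ s(q ⋆ k, m ⋆ p ⋆ (p ⋆ k), q ⋆ p ⋆ k))
  Merge nested applications:  p ⋆ q ⋆ k ⋆ s(m, p, q) ⋆ m ⋆ q ⋆ s(m, q, q) ⋆ s(q ⋆ k, m ⋆ p ⋆ (p ⋆ k), q ⋆ p ⋆ k)
  Simplify inside:  s(q ⋆ k, m ⋆ p ⋆ (p ⋆ k), q ⋆ p ⋆ k)  →  s(k ⋆ q, k ⋆ m ⋆ p, k ⋆ p ⋆ q)
  Deduplicate:  drop duplicate q
  Sort:  k ⋆ m ⋆ p ⋆ q ⋆ s(k ⋆ q, k ⋆ m ⋆ p, k ⋆ p ⋆ q) ⋆ s(m, p, q) ⋆ s(m, q, q)
  Put back:  s(s(s(k ⋆ m ⋆ p ⋆ q ⋆ s(k ⋆ q, k ⋆ m ⋆ p, k ⋆ p ⋆ q) ⋆ s(m, p, q) ⋆ s(m, q, q), s(m ⋆ p ⋆ q, k ⋆ m ⋆ p ⋆ q, s(p ⋆ q, m ⋆ p, s(m, m, k))), s(p ⋆ s(k, m, p), q, k)), k, m), m, q)

Answer: yes — both canonical forms are s(s(s(k ⋆ m ⋆ p ⋆ q ⋆ s(k ⋆ q, k ⋆ m ⋆ p, k ⋆ p ⋆ q) ⋆ s(m, p, q) ⋆ s(m, q, q), s(m ⋆ p ⋆ q, k ⋆ m ⋆ p ⋆ q, s(p ⋆ q, m ⋆ p, s(m, m, k))), s(p ⋆ s(k, m, p), q, k)), k, m), m, q)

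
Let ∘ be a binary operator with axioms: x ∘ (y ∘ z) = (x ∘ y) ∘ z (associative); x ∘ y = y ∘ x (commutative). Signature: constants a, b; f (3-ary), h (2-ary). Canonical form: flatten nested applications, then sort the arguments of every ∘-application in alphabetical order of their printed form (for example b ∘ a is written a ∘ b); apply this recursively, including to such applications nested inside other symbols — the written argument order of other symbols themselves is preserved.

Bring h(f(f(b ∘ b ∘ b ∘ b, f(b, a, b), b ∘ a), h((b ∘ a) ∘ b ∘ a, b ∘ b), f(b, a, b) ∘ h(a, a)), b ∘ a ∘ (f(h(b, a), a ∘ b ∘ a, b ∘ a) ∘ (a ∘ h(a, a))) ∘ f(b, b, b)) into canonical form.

Answer: h(f(f(b ∘ b ∘ b ∘ b, f(b, a, b), a ∘ b), h(a ∘ a ∘ b ∘ b, b ∘ b), f(b, a, b) ∘ h(a, a)), a ∘ a ∘ b ∘ f(b, b, b) ∘ f(h(b, a), a ∘ a ∘ b, a ∘ b) ∘ h(a, a))

Derivation:
Focus inside:  b ∘ a ∘ (f(h(b, a), a ∘ b ∘ a, b ∘ a) ∘ (a ∘ h(a, a))) ∘ f(b, b, b)
Merge nested applications:  b ∘ a ∘ f(h(b, a), a ∘ b ∘ a, b ∘ a) ∘ a ∘ h(a, a) ∘ f(b, b, b)
Simplify inside:  f(h(b, a), a ∘ b ∘ a, b ∘ a)  →  f(h(b, a), a ∘ a ∘ b, a ∘ b)
Sort arguments:  a ∘ a ∘ b ∘ f(b, b, b) ∘ f(h(b, a), a ∘ a ∘ b, a ∘ b) ∘ h(a, a)
Put back:  h(f(f(b ∘ b ∘ b ∘ b, f(b, a, b), a ∘ b), h(a ∘ a ∘ b ∘ b, b ∘ b), f(b, a, b) ∘ h(a, a)), a ∘ a ∘ b ∘ f(b, b, b) ∘ f(h(b, a), a ∘ a ∘ b, a ∘ b) ∘ h(a, a))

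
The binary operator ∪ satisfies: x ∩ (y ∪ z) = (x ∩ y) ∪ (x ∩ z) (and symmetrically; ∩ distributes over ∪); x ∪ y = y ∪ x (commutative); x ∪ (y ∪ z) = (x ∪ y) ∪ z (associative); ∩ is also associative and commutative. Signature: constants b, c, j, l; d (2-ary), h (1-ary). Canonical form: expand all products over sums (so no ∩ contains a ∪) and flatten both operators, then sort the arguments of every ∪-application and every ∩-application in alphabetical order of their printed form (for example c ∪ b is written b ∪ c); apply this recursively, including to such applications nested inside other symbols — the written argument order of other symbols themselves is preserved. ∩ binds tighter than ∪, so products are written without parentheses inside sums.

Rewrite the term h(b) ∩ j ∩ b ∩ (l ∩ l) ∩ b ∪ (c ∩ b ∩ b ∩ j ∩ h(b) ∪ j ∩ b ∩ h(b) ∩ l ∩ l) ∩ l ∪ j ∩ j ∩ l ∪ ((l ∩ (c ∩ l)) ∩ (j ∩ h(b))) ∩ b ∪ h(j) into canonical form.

Expand:  b ∩ b ∩ h(b) ∩ j ∩ l ∩ l ∪ b ∩ b ∩ c ∩ h(b) ∩ j ∩ l ∪ b ∩ h(b) ∩ j ∩ l ∩ l ∩ l ∪ j ∩ j ∩ l ∪ b ∩ c ∩ h(b) ∩ j ∩ l ∩ l ∪ h(j)
Order the arguments:  b ∩ b ∩ c ∩ h(b) ∩ j ∩ l ∪ b ∩ b ∩ h(b) ∩ j ∩ l ∩ l ∪ b ∩ c ∩ h(b) ∩ j ∩ l ∩ l ∪ b ∩ h(b) ∩ j ∩ l ∩ l ∩ l ∪ h(j) ∪ j ∩ j ∩ l

Answer: b ∩ b ∩ c ∩ h(b) ∩ j ∩ l ∪ b ∩ b ∩ h(b) ∩ j ∩ l ∩ l ∪ b ∩ c ∩ h(b) ∩ j ∩ l ∩ l ∪ b ∩ h(b) ∩ j ∩ l ∩ l ∩ l ∪ h(j) ∪ j ∩ j ∩ l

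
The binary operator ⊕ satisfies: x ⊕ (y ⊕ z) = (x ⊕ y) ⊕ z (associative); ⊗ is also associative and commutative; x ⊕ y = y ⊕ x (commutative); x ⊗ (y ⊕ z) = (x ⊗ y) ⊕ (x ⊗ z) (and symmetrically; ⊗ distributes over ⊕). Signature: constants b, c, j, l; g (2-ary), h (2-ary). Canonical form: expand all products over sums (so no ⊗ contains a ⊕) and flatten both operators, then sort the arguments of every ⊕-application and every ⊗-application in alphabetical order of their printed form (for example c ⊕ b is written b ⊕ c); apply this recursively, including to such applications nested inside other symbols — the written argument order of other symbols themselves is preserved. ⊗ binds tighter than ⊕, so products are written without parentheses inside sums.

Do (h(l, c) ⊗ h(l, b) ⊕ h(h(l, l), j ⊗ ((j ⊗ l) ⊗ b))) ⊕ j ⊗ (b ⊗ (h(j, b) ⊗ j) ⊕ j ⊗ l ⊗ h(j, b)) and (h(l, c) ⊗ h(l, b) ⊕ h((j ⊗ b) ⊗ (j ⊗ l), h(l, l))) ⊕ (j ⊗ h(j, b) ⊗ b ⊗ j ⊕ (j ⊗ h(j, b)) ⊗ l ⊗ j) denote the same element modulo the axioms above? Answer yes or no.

Answer: no — b ⊗ h(j, b) ⊗ j ⊗ j ⊕ h(h(l, l), b ⊗ j ⊗ j ⊗ l) ⊕ h(j, b) ⊗ j ⊗ j ⊗ l ⊕ h(l, b) ⊗ h(l, c) vs b ⊗ h(j, b) ⊗ j ⊗ j ⊕ h(b ⊗ j ⊗ j ⊗ l, h(l, l)) ⊕ h(j, b) ⊗ j ⊗ j ⊗ l ⊕ h(l, b) ⊗ h(l, c)

Derivation:
Left:  (h(l, c) ⊗ h(l, b) ⊕ h(h(l, l), j ⊗ ((j ⊗ l) ⊗ b))) ⊕ j ⊗ (b ⊗ (h(j, b) ⊗ j) ⊕ j ⊗ l ⊗ h(j, b))
  Expand products over sums:  h(l, b) ⊗ h(l, c) ⊕ h(h(l, l), b ⊗ j ⊗ j ⊗ l) ⊕ b ⊗ h(j, b) ⊗ j ⊗ j ⊕ h(j, b) ⊗ j ⊗ j ⊗ l
  Sort:  b ⊗ h(j, b) ⊗ j ⊗ j ⊕ h(h(l, l), b ⊗ j ⊗ j ⊗ l) ⊕ h(j, b) ⊗ j ⊗ j ⊗ l ⊕ h(l, b) ⊗ h(l, c)
Right:  (h(l, c) ⊗ h(l, b) ⊕ h((j ⊗ b) ⊗ (j ⊗ l), h(l, l))) ⊕ (j ⊗ h(j, b) ⊗ b ⊗ j ⊕ (j ⊗ h(j, b)) ⊗ l ⊗ j)
  Merge nested applications:  h(l, b) ⊗ h(l, c) ⊕ h(b ⊗ j ⊗ j ⊗ l, h(l, l)) ⊕ b ⊗ h(j, b) ⊗ j ⊗ j ⊕ h(j, b) ⊗ j ⊗ j ⊗ l
  Sort arguments:  b ⊗ h(j, b) ⊗ j ⊗ j ⊕ h(b ⊗ j ⊗ j ⊗ l, h(l, l)) ⊕ h(j, b) ⊗ j ⊗ j ⊗ l ⊕ h(l, b) ⊗ h(l, c)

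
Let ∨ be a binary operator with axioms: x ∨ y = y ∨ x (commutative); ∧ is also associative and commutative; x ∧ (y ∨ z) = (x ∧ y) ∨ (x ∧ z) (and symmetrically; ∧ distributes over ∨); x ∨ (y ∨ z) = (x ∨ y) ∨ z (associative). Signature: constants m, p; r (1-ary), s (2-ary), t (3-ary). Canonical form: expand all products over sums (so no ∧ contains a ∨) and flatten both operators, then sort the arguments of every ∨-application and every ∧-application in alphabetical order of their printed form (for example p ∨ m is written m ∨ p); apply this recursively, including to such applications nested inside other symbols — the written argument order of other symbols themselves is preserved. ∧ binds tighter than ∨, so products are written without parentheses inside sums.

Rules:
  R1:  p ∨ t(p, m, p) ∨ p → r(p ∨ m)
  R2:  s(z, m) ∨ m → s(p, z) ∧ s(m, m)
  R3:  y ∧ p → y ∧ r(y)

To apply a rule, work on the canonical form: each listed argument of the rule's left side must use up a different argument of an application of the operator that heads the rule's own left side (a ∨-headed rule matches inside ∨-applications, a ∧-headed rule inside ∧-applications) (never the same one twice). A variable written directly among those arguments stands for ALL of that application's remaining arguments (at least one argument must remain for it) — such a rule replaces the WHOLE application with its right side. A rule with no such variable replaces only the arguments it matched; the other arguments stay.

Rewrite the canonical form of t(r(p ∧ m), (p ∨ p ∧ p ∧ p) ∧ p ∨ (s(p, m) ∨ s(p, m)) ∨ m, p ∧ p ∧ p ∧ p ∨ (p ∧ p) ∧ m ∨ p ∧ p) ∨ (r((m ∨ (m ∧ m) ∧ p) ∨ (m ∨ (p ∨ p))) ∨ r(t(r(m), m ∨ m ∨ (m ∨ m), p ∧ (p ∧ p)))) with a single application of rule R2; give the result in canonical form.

Canonical form:  r(m ∨ m ∨ m ∧ m ∧ p ∨ p ∨ p) ∨ r(t(r(m), m ∨ m ∨ m ∨ m, p ∧ p ∧ p)) ∨ t(r(m ∧ p), m ∨ p ∧ p ∨ p ∧ p ∧ p ∧ p ∨ s(p, m) ∨ s(p, m), m ∧ p ∧ p ∨ p ∧ p ∨ p ∧ p ∧ p ∧ p)
Match R2:  consume m, s(p, m);  z := p
New term:  r(m ∨ m ∨ m ∧ m ∧ p ∨ p ∨ p) ∨ r(t(r(m), m ∨ m ∨ m ∨ m, p ∧ p ∧ p)) ∨ t(r(m ∧ p), p ∧ p ∨ p ∧ p ∧ p ∧ p ∨ s(m, m) ∧ s(p, p) ∨ s(p, m), m ∧ p ∧ p ∨ p ∧ p ∨ p ∧ p ∧ p ∧ p)

Answer: r(m ∨ m ∨ m ∧ m ∧ p ∨ p ∨ p) ∨ r(t(r(m), m ∨ m ∨ m ∨ m, p ∧ p ∧ p)) ∨ t(r(m ∧ p), p ∧ p ∨ p ∧ p ∧ p ∧ p ∨ s(m, m) ∧ s(p, p) ∨ s(p, m), m ∧ p ∧ p ∨ p ∧ p ∨ p ∧ p ∧ p ∧ p)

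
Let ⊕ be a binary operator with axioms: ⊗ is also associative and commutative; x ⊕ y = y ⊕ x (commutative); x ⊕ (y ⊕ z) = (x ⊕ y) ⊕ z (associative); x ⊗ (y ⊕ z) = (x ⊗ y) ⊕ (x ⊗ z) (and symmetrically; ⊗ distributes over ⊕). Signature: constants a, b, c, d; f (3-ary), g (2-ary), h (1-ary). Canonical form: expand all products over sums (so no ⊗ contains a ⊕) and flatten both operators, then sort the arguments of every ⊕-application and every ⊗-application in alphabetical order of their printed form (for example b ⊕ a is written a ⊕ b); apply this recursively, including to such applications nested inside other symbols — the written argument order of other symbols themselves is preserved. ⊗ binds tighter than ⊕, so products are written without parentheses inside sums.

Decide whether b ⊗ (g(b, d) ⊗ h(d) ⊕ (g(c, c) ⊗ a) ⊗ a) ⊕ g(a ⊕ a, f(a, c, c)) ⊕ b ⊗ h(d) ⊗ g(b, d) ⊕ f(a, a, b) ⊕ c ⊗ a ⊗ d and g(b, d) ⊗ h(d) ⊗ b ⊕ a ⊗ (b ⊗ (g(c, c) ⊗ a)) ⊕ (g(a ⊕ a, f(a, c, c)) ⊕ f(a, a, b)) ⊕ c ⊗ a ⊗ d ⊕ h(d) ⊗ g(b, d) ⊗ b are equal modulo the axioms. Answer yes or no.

Answer: yes — both canonical forms are a ⊗ a ⊗ b ⊗ g(c, c) ⊕ a ⊗ c ⊗ d ⊕ b ⊗ g(b, d) ⊗ h(d) ⊕ b ⊗ g(b, d) ⊗ h(d) ⊕ f(a, a, b) ⊕ g(a ⊕ a, f(a, c, c))

Derivation:
Left:  b ⊗ (g(b, d) ⊗ h(d) ⊕ (g(c, c) ⊗ a) ⊗ a) ⊕ g(a ⊕ a, f(a, c, c)) ⊕ b ⊗ h(d) ⊗ g(b, d) ⊕ f(a, a, b) ⊕ c ⊗ a ⊗ d
  Expand products over sums:  b ⊗ g(b, d) ⊗ h(d) ⊕ a ⊗ a ⊗ b ⊗ g(c, c) ⊕ g(a ⊕ a, f(a, c, c)) ⊕ b ⊗ g(b, d) ⊗ h(d) ⊕ f(a, a, b) ⊕ a ⊗ c ⊗ d
  Sort arguments:  a ⊗ a ⊗ b ⊗ g(c, c) ⊕ a ⊗ c ⊗ d ⊕ b ⊗ g(b, d) ⊗ h(d) ⊕ b ⊗ g(b, d) ⊗ h(d) ⊕ f(a, a, b) ⊕ g(a ⊕ a, f(a, c, c))
Right:  g(b, d) ⊗ h(d) ⊗ b ⊕ a ⊗ (b ⊗ (g(c, c) ⊗ a)) ⊕ (g(a ⊕ a, f(a, c, c)) ⊕ f(a, a, b)) ⊕ c ⊗ a ⊗ d ⊕ h(d) ⊗ g(b, d) ⊗ b
  Flatten:  b ⊗ g(b, d) ⊗ h(d) ⊕ a ⊗ a ⊗ b ⊗ g(c, c) ⊕ g(a ⊕ a, f(a, c, c)) ⊕ f(a, a, b) ⊕ a ⊗ c ⊗ d ⊕ b ⊗ g(b, d) ⊗ h(d)
  Order the arguments:  a ⊗ a ⊗ b ⊗ g(c, c) ⊕ a ⊗ c ⊗ d ⊕ b ⊗ g(b, d) ⊗ h(d) ⊕ b ⊗ g(b, d) ⊗ h(d) ⊕ f(a, a, b) ⊕ g(a ⊕ a, f(a, c, c))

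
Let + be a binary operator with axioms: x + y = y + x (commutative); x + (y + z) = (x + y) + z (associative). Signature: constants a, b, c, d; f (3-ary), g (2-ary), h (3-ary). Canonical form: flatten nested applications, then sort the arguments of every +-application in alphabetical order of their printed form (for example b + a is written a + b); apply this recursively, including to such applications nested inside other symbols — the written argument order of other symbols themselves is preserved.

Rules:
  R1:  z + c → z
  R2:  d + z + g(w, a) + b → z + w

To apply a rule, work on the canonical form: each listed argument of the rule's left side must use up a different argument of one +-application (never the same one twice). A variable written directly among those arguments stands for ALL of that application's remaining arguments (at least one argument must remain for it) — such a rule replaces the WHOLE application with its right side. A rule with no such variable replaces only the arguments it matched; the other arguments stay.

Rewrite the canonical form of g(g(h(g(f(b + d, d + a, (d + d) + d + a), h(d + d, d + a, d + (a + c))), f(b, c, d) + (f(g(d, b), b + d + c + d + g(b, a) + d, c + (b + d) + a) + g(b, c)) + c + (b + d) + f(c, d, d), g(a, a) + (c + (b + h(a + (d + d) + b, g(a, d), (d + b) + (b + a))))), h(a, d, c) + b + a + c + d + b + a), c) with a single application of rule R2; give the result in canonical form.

Canonical form:  g(g(h(g(f(b + d, a + d, a + d + d + d), h(d + d, a + d, a + c + d)), b + c + d + f(b, c, d) + f(c, d, d) + f(g(d, b), b + c + d + d + d + g(b, a), a + b + c + d) + g(b, c), b + c + g(a, a) + h(a + b + d + d, g(a, d), a + b + b + d)), a + a + b + b + c + d + h(a, d, c)), c)
Apply R2:  consuming b, d, g(b, a);  w := b, z := c + d + d
The variable takes the whole remainder — replace the entire application.
New term:  g(g(h(g(f(b + d, a + d, a + d + d + d), h(d + d, a + d, a + c + d)), b + c + d + f(b, c, d) + f(c, d, d) + f(g(d, b), b + c + d + d, a + b + c + d) + g(b, c), b + c + g(a, a) + h(a + b + d + d, g(a, d), a + b + b + d)), a + a + b + b + c + d + h(a, d, c)), c)

Answer: g(g(h(g(f(b + d, a + d, a + d + d + d), h(d + d, a + d, a + c + d)), b + c + d + f(b, c, d) + f(c, d, d) + f(g(d, b), b + c + d + d, a + b + c + d) + g(b, c), b + c + g(a, a) + h(a + b + d + d, g(a, d), a + b + b + d)), a + a + b + b + c + d + h(a, d, c)), c)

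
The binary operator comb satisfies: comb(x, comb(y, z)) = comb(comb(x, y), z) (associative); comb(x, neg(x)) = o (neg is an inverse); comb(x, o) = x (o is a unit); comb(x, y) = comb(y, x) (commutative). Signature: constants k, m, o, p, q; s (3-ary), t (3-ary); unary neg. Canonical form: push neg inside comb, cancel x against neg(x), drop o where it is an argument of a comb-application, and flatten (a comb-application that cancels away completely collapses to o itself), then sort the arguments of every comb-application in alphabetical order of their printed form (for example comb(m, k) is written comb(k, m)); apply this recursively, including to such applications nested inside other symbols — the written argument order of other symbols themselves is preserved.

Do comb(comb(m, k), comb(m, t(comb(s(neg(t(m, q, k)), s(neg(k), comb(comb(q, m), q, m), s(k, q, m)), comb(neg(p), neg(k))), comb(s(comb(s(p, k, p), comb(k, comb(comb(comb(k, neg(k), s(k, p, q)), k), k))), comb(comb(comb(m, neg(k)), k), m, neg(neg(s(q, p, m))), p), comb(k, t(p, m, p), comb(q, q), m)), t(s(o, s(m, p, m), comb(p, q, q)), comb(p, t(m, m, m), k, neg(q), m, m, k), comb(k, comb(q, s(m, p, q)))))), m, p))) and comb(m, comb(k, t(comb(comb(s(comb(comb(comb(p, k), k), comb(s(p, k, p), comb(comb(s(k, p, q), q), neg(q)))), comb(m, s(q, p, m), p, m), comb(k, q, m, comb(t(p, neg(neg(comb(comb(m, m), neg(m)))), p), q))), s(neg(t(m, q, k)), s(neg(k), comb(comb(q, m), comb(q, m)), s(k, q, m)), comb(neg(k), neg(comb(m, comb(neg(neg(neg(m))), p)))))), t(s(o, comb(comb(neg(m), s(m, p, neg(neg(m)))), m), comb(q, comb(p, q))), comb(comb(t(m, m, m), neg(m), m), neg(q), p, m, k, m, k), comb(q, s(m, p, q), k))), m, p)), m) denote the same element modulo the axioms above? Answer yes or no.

Left:  comb(comb(m, k), comb(m, t(comb(s(neg(t(m, q, k)), s(neg(k), comb(comb(q, m), q, m), s(k, q, m)), comb(neg(p), neg(k))), comb(s(comb(s(p, k, p), comb(k, comb(comb(comb(k, neg(k), s(k, p, q)), k), k))), comb(comb(comb(m, neg(k)), k), m, neg(neg(s(q, p, m))), p), comb(k, t(p, m, p), comb(q, q), m)), t(s(o, s(m, p, m), comb(p, q, q)), comb(p, t(m, m, m), k, neg(q), m, m, k), comb(k, comb(q, s(m, p, q)))))), m, p)))
  Push neg inside:  distribute neg over comb and collapse double neg
  Collect:  comb(m, m, k, t(comb(s(comb(k, k, k, s(k, p, q), s(p, k, p)), comb(m, m, p, s(q, p, m)), comb(k, m, q, q, t(p, m, p))), s(neg(t(m, q, k)), s(neg(k), comb(m, m, q, q), s(k, q, m)), comb(neg(k), neg(p))), t(s(o, s(m, p, m), comb(p, q, q)), comb(k, k, m, m, neg(q), p, t(m, m, m)), comb(k, q, s(m, p, q)))), m, p))
  Sort arguments:  comb(k, m, m, t(comb(s(comb(k, k, k, s(k, p, q), s(p, k, p)), comb(m, m, p, s(q, p, m)), comb(k, m, q, q, t(p, m, p))), s(neg(t(m, q, k)), s(neg(k), comb(m, m, q, q), s(k, q, m)), comb(neg(k), neg(p))), t(s(o, s(m, p, m), comb(p, q, q)), comb(k, k, m, m, neg(q), p, t(m, m, m)), comb(k, q, s(m, p, q)))), m, p))
Right:  comb(m, comb(k, t(comb(comb(s(comb(comb(comb(p, k), k), comb(s(p, k, p), comb(comb(s(k, p, q), q), neg(q)))), comb(m, s(q, p, m), p, m), comb(k, q, m, comb(t(p, neg(neg(comb(comb(m, m), neg(m)))), p), q))), s(neg(t(m, q, k)), s(neg(k), comb(comb(q, m), comb(q, m)), s(k, q, m)), comb(neg(k), neg(comb(m, comb(neg(neg(neg(m))), p)))))), t(s(o, comb(comb(neg(m), s(m, p, neg(neg(m)))), m), comb(q, comb(p, q))), comb(comb(t(m, m, m), neg(m), m), neg(q), p, m, k, m, k), comb(q, s(m, p, q), k))), m, p)), m)
  Push neg inside:  distribute neg over comb and collapse double neg
  Combine occurrences:  comb(m, m, k, t(comb(s(comb(k, k, p, s(k, p, q), s(p, k, p)), comb(m, m, p, s(q, p, m)), comb(k, m, q, q, t(p, m, p))), s(neg(t(m, q, k)), s(neg(k), comb(m, m, q, q), s(k, q, m)), comb(neg(k), neg(p))), t(s(o, s(m, p, m), comb(p, q, q)), comb(k, k, m, m, neg(q), p, t(m, m, m)), comb(k, q, s(m, p, q)))), m, p))
  Sort:  comb(k, m, m, t(comb(s(comb(k, k, p, s(k, p, q), s(p, k, p)), comb(m, m, p, s(q, p, m)), comb(k, m, q, q, t(p, m, p))), s(neg(t(m, q, k)), s(neg(k), comb(m, m, q, q), s(k, q, m)), comb(neg(k), neg(p))), t(s(o, s(m, p, m), comb(p, q, q)), comb(k, k, m, m, neg(q), p, t(m, m, m)), comb(k, q, s(m, p, q)))), m, p))

Answer: no — comb(k, m, m, t(comb(s(comb(k, k, k, s(k, p, q), s(p, k, p)), comb(m, m, p, s(q, p, m)), comb(k, m, q, q, t(p, m, p))), s(neg(t(m, q, k)), s(neg(k), comb(m, m, q, q), s(k, q, m)), comb(neg(k), neg(p))), t(s(o, s(m, p, m), comb(p, q, q)), comb(k, k, m, m, neg(q), p, t(m, m, m)), comb(k, q, s(m, p, q)))), m, p)) vs comb(k, m, m, t(comb(s(comb(k, k, p, s(k, p, q), s(p, k, p)), comb(m, m, p, s(q, p, m)), comb(k, m, q, q, t(p, m, p))), s(neg(t(m, q, k)), s(neg(k), comb(m, m, q, q), s(k, q, m)), comb(neg(k), neg(p))), t(s(o, s(m, p, m), comb(p, q, q)), comb(k, k, m, m, neg(q), p, t(m, m, m)), comb(k, q, s(m, p, q)))), m, p))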